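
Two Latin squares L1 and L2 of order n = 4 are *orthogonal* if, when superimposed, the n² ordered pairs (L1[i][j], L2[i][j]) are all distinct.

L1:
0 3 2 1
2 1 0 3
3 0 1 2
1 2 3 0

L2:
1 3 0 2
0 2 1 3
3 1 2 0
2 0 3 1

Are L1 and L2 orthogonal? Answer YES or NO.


Form the n² = 16 superimposed pairs (L1[i][j], L2[i][j]), row by row (rows and columns indexed from 0):
row 0: (0,1) (3,3) (2,0) (1,2)
row 1: (2,0) (1,2) (0,1) (3,3)
row 2: (3,3) (0,1) (1,2) (2,0)
row 3: (1,2) (2,0) (3,3) (0,1)
Orthogonality requires all 16 pairs distinct.
But the pair (2,0) repeats: cell (0,2) has L1 = 2, L2 = 0, and cell (1,0) has L1 = 2, L2 = 0.
A repeated pair means some other pair never occurs (only 4 distinct pairs out of 16), so the squares are not orthogonal.
Conclusion: NO.

NO


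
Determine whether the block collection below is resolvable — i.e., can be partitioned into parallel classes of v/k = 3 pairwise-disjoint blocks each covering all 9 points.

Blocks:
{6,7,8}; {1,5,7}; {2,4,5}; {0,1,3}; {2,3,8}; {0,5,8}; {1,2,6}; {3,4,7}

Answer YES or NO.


v = 9, block size k = 3, number of blocks = 8.
For resolvability, blocks must partition into parallel classes of size v/k = 3.
Total blocks must therefore be a multiple of 3: 8 = 3·2 + 2 ⇒ not divisible ✗.
Resolvable? NO.

NO


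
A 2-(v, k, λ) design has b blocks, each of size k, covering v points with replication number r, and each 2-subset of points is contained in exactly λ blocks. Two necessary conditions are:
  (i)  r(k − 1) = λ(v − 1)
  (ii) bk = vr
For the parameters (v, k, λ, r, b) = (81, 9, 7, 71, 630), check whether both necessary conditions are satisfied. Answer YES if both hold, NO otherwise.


Condition (i): r(k − 1) = 71·8 = 568; λ(v − 1) = 7·80 = 560. Match? NO.
Condition (ii): bk = 630·9 = 5670; vr = 81·71 = 5751. Match? NO.
Both conditions hold? NO.

NO


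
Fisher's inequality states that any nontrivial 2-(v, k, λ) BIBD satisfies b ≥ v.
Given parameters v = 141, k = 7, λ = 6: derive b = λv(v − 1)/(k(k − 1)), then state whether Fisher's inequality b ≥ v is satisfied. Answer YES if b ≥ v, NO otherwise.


b = λv(v − 1)/(k(k − 1)) = 6·141·140/(7·6) = 118440/42 = 2820.
Compare with v = 141: b ≥ v, so Fisher's inequality holds.

YES


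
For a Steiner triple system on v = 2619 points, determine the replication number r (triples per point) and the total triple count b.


An STS(v) is a 2-(v, 3, 1) BIBD: block size k = 3, λ = 1.
Replication: r(k − 1) = λ(v − 1) ⇒ r·2 = 2619 − 1 = 2618 ⇒ r = 1309.
Block count: bk = vr ⇒ b·3 = 2619·1309 = 3428271 ⇒ b = 1142757.
(Check via b = v(v − 1)/6 = 2619·2618/6 = 6856542/6 = 1142757.)

r = 1309, b = 1142757.


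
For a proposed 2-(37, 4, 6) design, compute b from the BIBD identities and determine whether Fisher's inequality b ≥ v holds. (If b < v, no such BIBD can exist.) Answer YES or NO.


r = λ(v − 1)/(k − 1) = 6·36/3 = 72.
b = vr/k = 37·72/4 = 666.
Fisher's inequality: b ≥ v ⇔ 666 ≥ 37? YES.

YES


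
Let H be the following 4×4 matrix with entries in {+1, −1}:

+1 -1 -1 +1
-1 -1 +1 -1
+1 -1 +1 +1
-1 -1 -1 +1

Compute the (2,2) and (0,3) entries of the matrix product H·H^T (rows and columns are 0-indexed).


Row 0 of H: [1, -1, -1, 1].
Row 2 of H: [1, -1, 1, 1].
Row 3 of H: [-1, -1, -1, 1].
(H·H^T)[2][2] = Σ_j H[2][j]·H[2][j] = (1)² + (-1)² + (1)² + (1)² = 1 + 1 + 1 + 1 = 4.
(H·H^T)[0][3] = Σ_j H[0][j]·H[3][j] = (1)·(-1) + (-1)·(-1) + (-1)·(-1) + (1)·(1) = -1 + 1 + 1 + 1 = 2.
Rows 0 and 3 are not orthogonal (dot product = 2 ≠ 0), so H is not a Hadamard matrix.

(2,2) entry = 4; (0,3) entry = 2.


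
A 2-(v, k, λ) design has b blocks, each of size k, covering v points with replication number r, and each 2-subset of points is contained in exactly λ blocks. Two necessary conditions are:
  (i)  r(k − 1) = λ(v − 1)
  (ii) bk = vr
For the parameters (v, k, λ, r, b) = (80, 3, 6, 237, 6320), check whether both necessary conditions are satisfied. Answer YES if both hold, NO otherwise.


Condition (i): r(k − 1) = 237·2 = 474; λ(v − 1) = 6·79 = 474. Match? YES.
Condition (ii): bk = 6320·3 = 18960; vr = 80·237 = 18960. Match? YES.
Both conditions hold? YES.

YES


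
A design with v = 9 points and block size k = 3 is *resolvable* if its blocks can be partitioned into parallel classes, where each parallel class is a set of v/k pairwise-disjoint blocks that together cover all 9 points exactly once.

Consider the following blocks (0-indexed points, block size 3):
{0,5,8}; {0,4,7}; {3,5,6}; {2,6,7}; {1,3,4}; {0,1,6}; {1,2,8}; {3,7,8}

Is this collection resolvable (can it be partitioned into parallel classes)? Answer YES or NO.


v = 9, block size k = 3, number of blocks = 8.
For resolvability, blocks must partition into parallel classes of size v/k = 3.
Total blocks must therefore be a multiple of 3: 8 = 3·2 + 2 ⇒ not divisible ✗.
Resolvable? NO.

NO


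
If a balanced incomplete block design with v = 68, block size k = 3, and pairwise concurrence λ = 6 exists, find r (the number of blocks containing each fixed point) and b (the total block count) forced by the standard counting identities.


Any 2-(v, k, λ) BIBD satisfies two necessary conditions:
  (i)  Each point sits in r blocks, and counting incidences through any fixed point gives r(k − 1) = λ(v − 1), so r = λ(v − 1)/(k − 1).
  (ii) Total incidences bk = vr, so b = vr/k.
Step 1: r = λ(v − 1)/(k − 1) = 6·(68 − 1)/(3 − 1) = 6·67/2 = 402/2 = 201.
Step 2: b = vr/k = 68·201/3 = 13668/3 = 4556.
Check integrality: r = 201 ∈ Z ✓, b = 4556 ∈ Z ✓.
(These identities are necessary conditions: they determine r and b for any design with these parameters, but do not by themselves prove that one exists.)

r = 201, b = 4556.


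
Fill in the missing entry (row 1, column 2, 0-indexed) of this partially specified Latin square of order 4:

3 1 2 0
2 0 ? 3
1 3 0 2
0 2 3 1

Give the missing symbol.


Row 1 contains symbols [0, 2, 3] — missing [1].
Column 2 contains symbols [0, 2, 3] — missing [1].
The missing symbol must appear in both missing sets; intersection = [1].
Therefore the hidden value is 1.

Missing value = 1.


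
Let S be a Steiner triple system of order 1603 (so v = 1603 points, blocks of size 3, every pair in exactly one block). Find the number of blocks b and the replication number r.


An STS(v) is a 2-(v, 3, 1) BIBD: block size k = 3, λ = 1.
Replication: r(k − 1) = λ(v − 1) ⇒ r·2 = 1603 − 1 = 1602 ⇒ r = 801.
Block count: bk = vr ⇒ b·3 = 1603·801 = 1284003 ⇒ b = 428001.

r = 801, b = 428001.


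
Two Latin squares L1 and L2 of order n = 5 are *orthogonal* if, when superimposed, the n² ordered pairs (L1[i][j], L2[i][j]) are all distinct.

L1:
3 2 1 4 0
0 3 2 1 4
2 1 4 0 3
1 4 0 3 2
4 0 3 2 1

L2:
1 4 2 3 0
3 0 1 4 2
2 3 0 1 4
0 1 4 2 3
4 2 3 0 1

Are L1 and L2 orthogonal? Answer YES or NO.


Form the n² = 25 superimposed pairs (L1[i][j], L2[i][j]), row by row (rows and columns indexed from 0):
row 0: (3,1) (2,4) (1,2) (4,3) (0,0)
row 1: (0,3) (3,0) (2,1) (1,4) (4,2)
row 2: (2,2) (1,3) (4,0) (0,1) (3,4)
row 3: (1,0) (4,1) (0,4) (3,2) (2,3)
row 4: (4,4) (0,2) (3,3) (2,0) (1,1)
Orthogonality requires all 25 pairs distinct.
Check by first coordinate: for each symbol s of L1, list the L2 entries in the n cells where L1 = s; they must all differ.
  L1 = 0: L2 entries (in reading order) 0, 3, 1, 4, 2 — all 5 distinct ✓
  L1 = 1: L2 entries (in reading order) 2, 4, 3, 0, 1 — all 5 distinct ✓
  L1 = 2: L2 entries (in reading order) 4, 1, 2, 3, 0 — all 5 distinct ✓
  L1 = 3: L2 entries (in reading order) 1, 0, 4, 2, 3 — all 5 distinct ✓
  L1 = 4: L2 entries (in reading order) 3, 2, 0, 1, 4 — all 5 distinct ✓
Every symbol of L1 meets every symbol of L2 exactly once, so all 25 pairs are distinct (25 of 25).
Conclusion: YES.

YES


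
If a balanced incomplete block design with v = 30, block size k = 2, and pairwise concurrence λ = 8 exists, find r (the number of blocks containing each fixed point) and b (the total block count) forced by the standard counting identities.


Any 2-(v, k, λ) BIBD satisfies two necessary conditions:
  (i)  Each point sits in r blocks, and counting incidences through any fixed point gives r(k − 1) = λ(v − 1), so r = λ(v − 1)/(k − 1).
  (ii) Total incidences bk = vr, so b = vr/k.
Step 1: r = λ(v − 1)/(k − 1) = 8·(30 − 1)/(2 − 1) = 8·29/1 = 232/1 = 232.
Step 2: b = vr/k = 30·232/2 = 6960/2 = 3480.
Check integrality: r = 232 ∈ Z ✓, b = 3480 ∈ Z ✓.
(These identities are necessary conditions: they determine r and b for any design with these parameters, but do not by themselves prove that one exists.)

r = 232, b = 3480.


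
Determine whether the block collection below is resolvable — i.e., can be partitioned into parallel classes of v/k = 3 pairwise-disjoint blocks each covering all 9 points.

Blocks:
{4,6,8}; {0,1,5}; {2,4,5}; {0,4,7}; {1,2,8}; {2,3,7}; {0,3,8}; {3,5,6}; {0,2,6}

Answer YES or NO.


v = 9, block size k = 3, number of blocks = 9.
For resolvability, blocks must partition into parallel classes of size v/k = 3.
Total blocks must therefore be a multiple of 3: 9 = 3·3 + 0 ⇒ divisible ✓.
Consider block {2,4,5}. The only other block(s) in the collection disjoint from it are {0,3,8} — just 1 block(s). Any parallel class containing {2,4,5} would need 2 other blocks each disjoint from it, so no parallel class of size 3 can contain {2,4,5}.
Since every block must belong to some parallel class in a resolution, the collection cannot be partitioned into parallel classes.
Resolvable? NO.

NO


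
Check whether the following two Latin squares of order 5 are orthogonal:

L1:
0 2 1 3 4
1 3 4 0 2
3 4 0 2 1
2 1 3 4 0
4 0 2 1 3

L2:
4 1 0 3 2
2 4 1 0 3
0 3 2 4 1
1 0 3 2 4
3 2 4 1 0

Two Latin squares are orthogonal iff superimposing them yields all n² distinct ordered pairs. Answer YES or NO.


Form the n² = 25 superimposed pairs (L1[i][j], L2[i][j]), row by row (rows and columns indexed from 0):
row 0: (0,4) (2,1) (1,0) (3,3) (4,2)
row 1: (1,2) (3,4) (4,1) (0,0) (2,3)
row 2: (3,0) (4,3) (0,2) (2,4) (1,1)
row 3: (2,1) (1,0) (3,3) (4,2) (0,4)
row 4: (4,3) (0,2) (2,4) (1,1) (3,0)
Orthogonality requires all 25 pairs distinct.
But the pair (2,1) repeats: cell (0,1) has L1 = 2, L2 = 1, and cell (3,0) has L1 = 2, L2 = 1.
A repeated pair means some other pair never occurs (only 15 distinct pairs out of 25), so the squares are not orthogonal.
Conclusion: NO.

NO


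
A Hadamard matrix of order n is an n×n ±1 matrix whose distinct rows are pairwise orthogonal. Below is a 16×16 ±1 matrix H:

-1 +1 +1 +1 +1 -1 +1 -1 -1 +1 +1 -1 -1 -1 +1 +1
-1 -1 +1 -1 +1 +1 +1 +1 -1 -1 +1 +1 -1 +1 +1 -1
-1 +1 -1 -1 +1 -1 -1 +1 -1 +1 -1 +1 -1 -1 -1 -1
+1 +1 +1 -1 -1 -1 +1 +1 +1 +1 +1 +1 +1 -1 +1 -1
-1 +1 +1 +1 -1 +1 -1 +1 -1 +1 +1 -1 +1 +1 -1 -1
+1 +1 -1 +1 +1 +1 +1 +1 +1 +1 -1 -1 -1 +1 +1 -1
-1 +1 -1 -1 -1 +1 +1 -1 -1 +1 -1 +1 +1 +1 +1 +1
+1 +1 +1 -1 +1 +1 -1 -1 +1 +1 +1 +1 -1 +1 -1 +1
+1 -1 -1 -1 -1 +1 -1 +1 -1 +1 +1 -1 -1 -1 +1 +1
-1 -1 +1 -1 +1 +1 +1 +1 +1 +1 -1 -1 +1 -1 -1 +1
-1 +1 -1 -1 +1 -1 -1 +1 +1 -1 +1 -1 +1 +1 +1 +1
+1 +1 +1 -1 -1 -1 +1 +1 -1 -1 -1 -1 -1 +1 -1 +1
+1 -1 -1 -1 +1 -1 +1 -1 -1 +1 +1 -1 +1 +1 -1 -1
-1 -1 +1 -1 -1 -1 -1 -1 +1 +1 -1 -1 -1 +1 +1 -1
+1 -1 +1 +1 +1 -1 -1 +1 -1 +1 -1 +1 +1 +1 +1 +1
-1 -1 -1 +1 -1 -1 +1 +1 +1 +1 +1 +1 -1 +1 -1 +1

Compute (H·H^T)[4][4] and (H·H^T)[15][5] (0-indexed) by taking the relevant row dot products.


Row 4 of H: [-1, 1, 1, 1, -1, 1, -1, 1, -1, 1, 1, -1, 1, 1, -1, -1].
Row 5 of H: [1, 1, -1, 1, 1, 1, 1, 1, 1, 1, -1, -1, -1, 1, 1, -1].
Row 15 of H: [-1, -1, -1, 1, -1, -1, 1, 1, 1, 1, 1, 1, -1, 1, -1, 1].
(H·H^T)[4][4] = Σ_j H[4][j]·H[4][j] = (-1)² + (1)² + (1)² + (1)² + (-1)² + (1)² + (-1)² + (1)² + (-1)² + (1)² + (1)² + (-1)² + (1)² + (1)² + (-1)² + (-1)² = 1 + 1 + 1 + 1 + 1 + 1 + 1 + 1 + 1 + 1 + 1 + 1 + 1 + 1 + 1 + 1 = 16.
(H·H^T)[15][5] = Σ_j H[15][j]·H[5][j] = (-1)·(1) + (-1)·(1) + (-1)·(-1) + (1)·(1) + (-1)·(1) + (-1)·(1) + (1)·(1) + (1)·(1) + (1)·(1) + (1)·(1) + (1)·(-1) + (1)·(-1) + (-1)·(-1) + (1)·(1) + (-1)·(1) + (1)·(-1) = -1 + -1 + 1 + 1 + -1 + -1 + 1 + 1 + 1 + 1 + -1 + -1 + 1 + 1 + -1 + -1 = 0.
So rows 15 and 5 are orthogonal; the diagonal entry equals n = 16.

(4,4) entry = 16; (15,5) entry = 0.


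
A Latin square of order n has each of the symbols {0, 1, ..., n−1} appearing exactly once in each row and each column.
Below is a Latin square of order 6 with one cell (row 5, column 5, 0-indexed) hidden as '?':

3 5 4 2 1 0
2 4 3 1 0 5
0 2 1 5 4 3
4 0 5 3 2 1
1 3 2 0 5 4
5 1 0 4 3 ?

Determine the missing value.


Row 5 contains symbols [0, 1, 3, 4, 5] — missing [2].
Column 5 contains symbols [0, 1, 3, 4, 5] — missing [2].
The missing symbol must appear in both missing sets; intersection = [2].
Therefore the hidden value is 2.

Missing value = 2.


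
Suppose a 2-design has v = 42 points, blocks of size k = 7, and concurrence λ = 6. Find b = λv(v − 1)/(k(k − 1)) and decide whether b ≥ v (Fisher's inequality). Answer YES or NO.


r = λ(v − 1)/(k − 1) = 6·41/6 = 41.
b = vr/k = 42·41/7 = 246.
Fisher's inequality: b ≥ v ⇔ 246 ≥ 42? YES.

YES


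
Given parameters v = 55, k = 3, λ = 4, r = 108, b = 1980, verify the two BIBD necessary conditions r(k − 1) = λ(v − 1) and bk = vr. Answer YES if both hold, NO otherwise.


Condition (i): r(k − 1) = 108·2 = 216; λ(v − 1) = 4·54 = 216. Match? YES.
Condition (ii): bk = 1980·3 = 5940; vr = 55·108 = 5940. Match? YES.
Both conditions hold? YES.

YES


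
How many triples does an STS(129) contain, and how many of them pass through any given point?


An STS(v) is a 2-(v, 3, 1) BIBD: block size k = 3, λ = 1.
Replication: r(k − 1) = λ(v − 1) ⇒ r·2 = 129 − 1 = 128 ⇒ r = 64.
Block count: bk = vr ⇒ b·3 = 129·64 = 8256 ⇒ b = 2752.

r = 64, b = 2752.


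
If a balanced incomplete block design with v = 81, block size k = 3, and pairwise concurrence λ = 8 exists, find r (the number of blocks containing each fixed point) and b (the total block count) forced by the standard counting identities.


Any 2-(v, k, λ) BIBD satisfies two necessary conditions:
  (i)  Each point sits in r blocks, and counting incidences through any fixed point gives r(k − 1) = λ(v − 1), so r = λ(v − 1)/(k − 1).
  (ii) Total incidences bk = vr, so b = vr/k.
Step 1: r = λ(v − 1)/(k − 1) = 8·(81 − 1)/(3 − 1) = 8·80/2 = 640/2 = 320.
Step 2: b = vr/k = 81·320/3 = 25920/3 = 8640.
Check integrality: r = 320 ∈ Z ✓, b = 8640 ∈ Z ✓.
(These identities are necessary conditions: they determine r and b for any design with these parameters, but do not by themselves prove that one exists.)

r = 320, b = 8640.


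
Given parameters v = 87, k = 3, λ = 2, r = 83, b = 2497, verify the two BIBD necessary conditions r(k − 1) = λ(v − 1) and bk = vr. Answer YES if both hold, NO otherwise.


Condition (i): r(k − 1) = 83·2 = 166; λ(v − 1) = 2·86 = 172. Match? NO.
Condition (ii): bk = 2497·3 = 7491; vr = 87·83 = 7221. Match? NO.
Both conditions hold? NO.

NO


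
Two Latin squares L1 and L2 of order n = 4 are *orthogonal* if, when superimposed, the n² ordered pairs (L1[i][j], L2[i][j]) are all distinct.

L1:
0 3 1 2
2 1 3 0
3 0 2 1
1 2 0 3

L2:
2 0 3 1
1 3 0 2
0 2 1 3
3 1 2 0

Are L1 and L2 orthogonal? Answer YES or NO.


Form the n² = 16 superimposed pairs (L1[i][j], L2[i][j]), row by row (rows and columns indexed from 0):
row 0: (0,2) (3,0) (1,3) (2,1)
row 1: (2,1) (1,3) (3,0) (0,2)
row 2: (3,0) (0,2) (2,1) (1,3)
row 3: (1,3) (2,1) (0,2) (3,0)
Orthogonality requires all 16 pairs distinct.
But the pair (2,1) repeats: cell (0,3) has L1 = 2, L2 = 1, and cell (1,0) has L1 = 2, L2 = 1.
A repeated pair means some other pair never occurs (only 4 distinct pairs out of 16), so the squares are not orthogonal.
Conclusion: NO.

NO


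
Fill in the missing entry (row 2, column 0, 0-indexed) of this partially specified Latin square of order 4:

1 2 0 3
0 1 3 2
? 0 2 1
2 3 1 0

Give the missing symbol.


Row 2 contains symbols [0, 1, 2] — missing [3].
Column 0 contains symbols [0, 1, 2] — missing [3].
The missing symbol must appear in both missing sets; intersection = [3].
Therefore the hidden value is 3.

Missing value = 3.


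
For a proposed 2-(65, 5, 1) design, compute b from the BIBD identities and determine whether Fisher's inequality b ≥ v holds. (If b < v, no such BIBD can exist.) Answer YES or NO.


b = λv(v − 1)/(k(k − 1)) = 1·65·64/(5·4) = 4160/20 = 208.
Compare with v = 65: b ≥ v, so Fisher's inequality holds.

YES


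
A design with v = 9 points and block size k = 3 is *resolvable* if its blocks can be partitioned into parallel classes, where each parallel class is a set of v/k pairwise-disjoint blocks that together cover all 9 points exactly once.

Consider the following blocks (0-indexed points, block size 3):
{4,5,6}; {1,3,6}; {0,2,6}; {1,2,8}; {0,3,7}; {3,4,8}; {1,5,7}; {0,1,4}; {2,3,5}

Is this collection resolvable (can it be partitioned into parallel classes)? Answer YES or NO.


v = 9, block size k = 3, number of blocks = 9.
For resolvability, blocks must partition into parallel classes of size v/k = 3.
Total blocks must therefore be a multiple of 3: 9 = 3·3 + 0 ⇒ divisible ✓.
Consider block {1,3,6}. It intersects every other block in the collection, so no parallel class of size 3 can contain it.
Since every block must belong to some parallel class in a resolution, the collection cannot be partitioned into parallel classes.
Resolvable? NO.

NO


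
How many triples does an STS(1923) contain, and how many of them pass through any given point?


An STS(v) is a 2-(v, 3, 1) BIBD: block size k = 3, λ = 1.
Replication: r(k − 1) = λ(v − 1) ⇒ r·2 = 1923 − 1 = 1922 ⇒ r = 961.
Block count: b = v(v − 1)/6 = 1923·1922/6 = 3696006/6 = 616001.

r = 961, b = 616001.


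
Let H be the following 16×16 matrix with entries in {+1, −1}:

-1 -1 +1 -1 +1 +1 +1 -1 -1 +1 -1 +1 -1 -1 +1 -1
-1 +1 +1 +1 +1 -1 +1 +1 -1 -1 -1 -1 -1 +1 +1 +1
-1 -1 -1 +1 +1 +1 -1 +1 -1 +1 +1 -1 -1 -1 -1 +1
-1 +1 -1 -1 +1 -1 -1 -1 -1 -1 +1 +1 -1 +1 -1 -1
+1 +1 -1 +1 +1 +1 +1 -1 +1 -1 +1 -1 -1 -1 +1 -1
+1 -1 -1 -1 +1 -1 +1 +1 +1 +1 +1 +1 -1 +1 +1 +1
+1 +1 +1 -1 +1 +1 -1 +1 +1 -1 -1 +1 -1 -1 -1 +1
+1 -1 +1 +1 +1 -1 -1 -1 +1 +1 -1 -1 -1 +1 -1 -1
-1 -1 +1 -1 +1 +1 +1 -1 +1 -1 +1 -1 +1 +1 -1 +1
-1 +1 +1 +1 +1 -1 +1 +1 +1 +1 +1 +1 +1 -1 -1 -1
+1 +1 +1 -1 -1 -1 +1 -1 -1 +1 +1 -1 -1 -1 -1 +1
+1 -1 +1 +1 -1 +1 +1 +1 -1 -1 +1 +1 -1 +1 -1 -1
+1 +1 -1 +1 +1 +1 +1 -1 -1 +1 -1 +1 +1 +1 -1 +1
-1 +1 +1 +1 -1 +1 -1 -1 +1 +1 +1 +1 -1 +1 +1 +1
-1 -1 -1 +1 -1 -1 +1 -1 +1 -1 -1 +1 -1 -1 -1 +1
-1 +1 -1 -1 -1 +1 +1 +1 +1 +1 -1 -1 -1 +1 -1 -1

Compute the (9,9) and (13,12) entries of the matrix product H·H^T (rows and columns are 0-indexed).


Row 9 of H: [-1, 1, 1, 1, 1, -1, 1, 1, 1, 1, 1, 1, 1, -1, -1, -1].
Row 12 of H: [1, 1, -1, 1, 1, 1, 1, -1, -1, 1, -1, 1, 1, 1, -1, 1].
Row 13 of H: [-1, 1, 1, 1, -1, 1, -1, -1, 1, 1, 1, 1, -1, 1, 1, 1].
(H·H^T)[9][9] = Σ_j H[9][j]·H[9][j] = (-1)² + (1)² + (1)² + (1)² + (1)² + (-1)² + (1)² + (1)² + (1)² + (1)² + (1)² + (1)² + (1)² + (-1)² + (-1)² + (-1)² = 1 + 1 + 1 + 1 + 1 + 1 + 1 + 1 + 1 + 1 + 1 + 1 + 1 + 1 + 1 + 1 = 16.
(H·H^T)[13][12] = Σ_j H[13][j]·H[12][j] = (-1)·(1) + (1)·(1) + (1)·(-1) + (1)·(1) + (-1)·(1) + (1)·(1) + (-1)·(1) + (-1)·(-1) + (1)·(-1) + (1)·(1) + (1)·(-1) + (1)·(1) + (-1)·(1) + (1)·(1) + (1)·(-1) + (1)·(1) = -1 + 1 + -1 + 1 + -1 + 1 + -1 + 1 + -1 + 1 + -1 + 1 + -1 + 1 + -1 + 1 = 0.
So rows 13 and 12 are orthogonal; the diagonal entry equals n = 16.

(9,9) entry = 16; (13,12) entry = 0.


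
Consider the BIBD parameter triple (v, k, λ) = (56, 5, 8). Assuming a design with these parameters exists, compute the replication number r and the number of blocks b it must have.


Any 2-(v, k, λ) BIBD satisfies two necessary conditions:
  (i)  Each point sits in r blocks, and counting incidences through any fixed point gives r(k − 1) = λ(v − 1), so r = λ(v − 1)/(k − 1).
  (ii) Total incidences bk = vr, so b = vr/k.
Step 1: r = λ(v − 1)/(k − 1) = 8·(56 − 1)/(5 − 1) = 8·55/4 = 440/4 = 110.
Step 2: b = vr/k = 56·110/5 = 6160/5 = 1232.
Check integrality: r = 110 ∈ Z ✓, b = 1232 ∈ Z ✓.
(These identities are necessary conditions: they determine r and b for any design with these parameters, but do not by themselves prove that one exists.)

r = 110, b = 1232.


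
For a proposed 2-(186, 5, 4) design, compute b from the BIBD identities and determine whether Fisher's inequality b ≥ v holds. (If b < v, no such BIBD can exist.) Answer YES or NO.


r = λ(v − 1)/(k − 1) = 4·185/4 = 185.
b = vr/k = 186·185/5 = 6882.
Fisher's inequality: b ≥ v ⇔ 6882 ≥ 186? YES.

YES


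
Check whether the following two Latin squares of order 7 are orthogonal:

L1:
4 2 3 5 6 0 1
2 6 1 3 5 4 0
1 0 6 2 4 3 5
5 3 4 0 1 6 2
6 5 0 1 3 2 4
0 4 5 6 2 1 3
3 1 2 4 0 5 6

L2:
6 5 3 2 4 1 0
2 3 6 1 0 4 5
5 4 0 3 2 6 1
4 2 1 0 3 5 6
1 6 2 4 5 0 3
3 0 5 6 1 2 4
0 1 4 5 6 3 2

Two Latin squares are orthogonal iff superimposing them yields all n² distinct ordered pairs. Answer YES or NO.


Form the n² = 49 superimposed pairs (L1[i][j], L2[i][j]), row by row (rows and columns indexed from 0):
row 0: (4,6) (2,5) (3,3) (5,2) (6,4) (0,1) (1,0)
row 1: (2,2) (6,3) (1,6) (3,1) (5,0) (4,4) (0,5)
row 2: (1,5) (0,4) (6,0) (2,3) (4,2) (3,6) (5,1)
row 3: (5,4) (3,2) (4,1) (0,0) (1,3) (6,5) (2,6)
row 4: (6,1) (5,6) (0,2) (1,4) (3,5) (2,0) (4,3)
row 5: (0,3) (4,0) (5,5) (6,6) (2,1) (1,2) (3,4)
row 6: (3,0) (1,1) (2,4) (4,5) (0,6) (5,3) (6,2)
Orthogonality requires all 49 pairs distinct.
Check by first coordinate: for each symbol s of L1, list the L2 entries in the n cells where L1 = s; they must all differ.
  L1 = 0: L2 entries (in reading order) 1, 5, 4, 0, 2, 3, 6 — all 7 distinct ✓
  L1 = 1: L2 entries (in reading order) 0, 6, 5, 3, 4, 2, 1 — all 7 distinct ✓
  L1 = 2: L2 entries (in reading order) 5, 2, 3, 6, 0, 1, 4 — all 7 distinct ✓
  L1 = 3: L2 entries (in reading order) 3, 1, 6, 2, 5, 4, 0 — all 7 distinct ✓
  L1 = 4: L2 entries (in reading order) 6, 4, 2, 1, 3, 0, 5 — all 7 distinct ✓
  L1 = 5: L2 entries (in reading order) 2, 0, 1, 4, 6, 5, 3 — all 7 distinct ✓
  L1 = 6: L2 entries (in reading order) 4, 3, 0, 5, 1, 6, 2 — all 7 distinct ✓
Every symbol of L1 meets every symbol of L2 exactly once, so all 49 pairs are distinct (49 of 49).
Conclusion: YES.

YES


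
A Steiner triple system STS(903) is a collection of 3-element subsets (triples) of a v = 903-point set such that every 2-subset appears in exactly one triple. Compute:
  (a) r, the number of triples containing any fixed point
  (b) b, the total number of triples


An STS(v) is a 2-(v, 3, 1) BIBD: block size k = 3, λ = 1.
Replication: r(k − 1) = λ(v − 1) ⇒ r·2 = 903 − 1 = 902 ⇒ r = 451.
Block count: bk = vr ⇒ b·3 = 903·451 = 407253 ⇒ b = 135751.
(Check via b = v(v − 1)/6 = 903·902/6 = 814506/6 = 135751.)

r = 451, b = 135751.


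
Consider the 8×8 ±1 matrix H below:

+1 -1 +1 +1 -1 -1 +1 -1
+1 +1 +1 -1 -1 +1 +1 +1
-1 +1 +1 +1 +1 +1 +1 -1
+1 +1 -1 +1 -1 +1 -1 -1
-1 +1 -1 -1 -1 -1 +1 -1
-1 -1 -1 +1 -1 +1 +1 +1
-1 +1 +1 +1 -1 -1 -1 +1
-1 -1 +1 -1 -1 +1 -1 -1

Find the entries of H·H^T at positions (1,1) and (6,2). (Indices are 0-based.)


Row 1 of H: [1, 1, 1, -1, -1, 1, 1, 1].
Row 2 of H: [-1, 1, 1, 1, 1, 1, 1, -1].
Row 6 of H: [-1, 1, 1, 1, -1, -1, -1, 1].
(H·H^T)[1][1] = Σ_j H[1][j]·H[1][j] = (1)² + (1)² + (1)² + (-1)² + (-1)² + (1)² + (1)² + (1)² = 1 + 1 + 1 + 1 + 1 + 1 + 1 + 1 = 8.
(H·H^T)[6][2] = Σ_j H[6][j]·H[2][j] = (-1)·(-1) + (1)·(1) + (1)·(1) + (1)·(1) + (-1)·(1) + (-1)·(1) + (-1)·(1) + (1)·(-1) = 1 + 1 + 1 + 1 + -1 + -1 + -1 + -1 = 0.
So rows 6 and 2 are orthogonal; the diagonal entry equals n = 8.

(1,1) entry = 8; (6,2) entry = 0.


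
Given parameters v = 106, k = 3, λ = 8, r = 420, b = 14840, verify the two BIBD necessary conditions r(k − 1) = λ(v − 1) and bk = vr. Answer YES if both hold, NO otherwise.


Condition (i): r(k − 1) = 420·2 = 840; λ(v − 1) = 8·105 = 840. Match? YES.
Condition (ii): bk = 14840·3 = 44520; vr = 106·420 = 44520. Match? YES.
Both conditions hold? YES.

YES


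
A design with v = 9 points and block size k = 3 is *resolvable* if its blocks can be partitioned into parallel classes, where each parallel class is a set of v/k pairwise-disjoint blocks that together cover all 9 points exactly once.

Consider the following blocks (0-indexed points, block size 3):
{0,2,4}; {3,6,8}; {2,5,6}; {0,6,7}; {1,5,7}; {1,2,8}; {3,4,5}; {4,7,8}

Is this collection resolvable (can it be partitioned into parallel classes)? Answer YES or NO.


v = 9, block size k = 3, number of blocks = 8.
For resolvability, blocks must partition into parallel classes of size v/k = 3.
Total blocks must therefore be a multiple of 3: 8 = 3·2 + 2 ⇒ not divisible ✗.
Resolvable? NO.

NO


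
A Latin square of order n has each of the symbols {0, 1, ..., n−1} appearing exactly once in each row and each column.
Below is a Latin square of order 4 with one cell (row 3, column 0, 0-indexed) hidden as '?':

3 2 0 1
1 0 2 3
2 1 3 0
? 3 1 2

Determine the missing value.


Row 3 contains symbols [1, 2, 3] — missing [0].
Column 0 contains symbols [1, 2, 3] — missing [0].
The missing symbol must appear in both missing sets; intersection = [0].
Therefore the hidden value is 0.

Missing value = 0.


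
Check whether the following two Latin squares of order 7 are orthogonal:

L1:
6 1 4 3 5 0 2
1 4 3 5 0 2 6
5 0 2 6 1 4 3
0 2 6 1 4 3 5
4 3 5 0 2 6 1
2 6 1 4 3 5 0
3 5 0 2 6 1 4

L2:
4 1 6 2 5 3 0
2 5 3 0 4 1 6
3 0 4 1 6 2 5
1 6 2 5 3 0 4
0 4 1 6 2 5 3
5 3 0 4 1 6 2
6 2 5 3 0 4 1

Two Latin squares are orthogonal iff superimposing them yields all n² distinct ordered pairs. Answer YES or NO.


Form the n² = 49 superimposed pairs (L1[i][j], L2[i][j]), row by row (rows and columns indexed from 0):
row 0: (6,4) (1,1) (4,6) (3,2) (5,5) (0,3) (2,0)
row 1: (1,2) (4,5) (3,3) (5,0) (0,4) (2,1) (6,6)
row 2: (5,3) (0,0) (2,4) (6,1) (1,6) (4,2) (3,5)
row 3: (0,1) (2,6) (6,2) (1,5) (4,3) (3,0) (5,4)
row 4: (4,0) (3,4) (5,1) (0,6) (2,2) (6,5) (1,3)
row 5: (2,5) (6,3) (1,0) (4,4) (3,1) (5,6) (0,2)
row 6: (3,6) (5,2) (0,5) (2,3) (6,0) (1,4) (4,1)
Orthogonality requires all 49 pairs distinct.
Check by first coordinate: for each symbol s of L1, list the L2 entries in the n cells where L1 = s; they must all differ.
  L1 = 0: L2 entries (in reading order) 3, 4, 0, 1, 6, 2, 5 — all 7 distinct ✓
  L1 = 1: L2 entries (in reading order) 1, 2, 6, 5, 3, 0, 4 — all 7 distinct ✓
  L1 = 2: L2 entries (in reading order) 0, 1, 4, 6, 2, 5, 3 — all 7 distinct ✓
  L1 = 3: L2 entries (in reading order) 2, 3, 5, 0, 4, 1, 6 — all 7 distinct ✓
  L1 = 4: L2 entries (in reading order) 6, 5, 2, 3, 0, 4, 1 — all 7 distinct ✓
  L1 = 5: L2 entries (in reading order) 5, 0, 3, 4, 1, 6, 2 — all 7 distinct ✓
  L1 = 6: L2 entries (in reading order) 4, 6, 1, 2, 5, 3, 0 — all 7 distinct ✓
Every symbol of L1 meets every symbol of L2 exactly once, so all 49 pairs are distinct (49 of 49).
Conclusion: YES.

YES


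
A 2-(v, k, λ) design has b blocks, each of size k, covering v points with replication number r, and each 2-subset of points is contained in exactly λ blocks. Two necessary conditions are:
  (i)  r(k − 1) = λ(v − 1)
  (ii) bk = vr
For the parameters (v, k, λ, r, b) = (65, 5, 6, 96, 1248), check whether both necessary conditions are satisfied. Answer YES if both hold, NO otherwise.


Condition (i): r(k − 1) = 96·4 = 384; λ(v − 1) = 6·64 = 384. Match? YES.
Condition (ii): bk = 1248·5 = 6240; vr = 65·96 = 6240. Match? YES.
Both conditions hold? YES.

YES


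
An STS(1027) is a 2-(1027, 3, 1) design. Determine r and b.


An STS(v) is a 2-(v, 3, 1) BIBD: block size k = 3, λ = 1.
Replication: r(k − 1) = λ(v − 1) ⇒ r·2 = 1027 − 1 = 1026 ⇒ r = 513.
Block count: bk = vr ⇒ b·3 = 1027·513 = 526851 ⇒ b = 175617.
(Check via b = v(v − 1)/6 = 1027·1026/6 = 1053702/6 = 175617.)

r = 513, b = 175617.


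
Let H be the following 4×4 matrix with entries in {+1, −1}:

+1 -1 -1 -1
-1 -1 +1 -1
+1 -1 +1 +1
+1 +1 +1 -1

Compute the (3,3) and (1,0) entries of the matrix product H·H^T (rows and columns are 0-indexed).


Row 0 of H: [1, -1, -1, -1].
Row 1 of H: [-1, -1, 1, -1].
Row 3 of H: [1, 1, 1, -1].
(H·H^T)[3][3] = Σ_j H[3][j]·H[3][j] = (1)² + (1)² + (1)² + (-1)² = 1 + 1 + 1 + 1 = 4.
(H·H^T)[1][0] = Σ_j H[1][j]·H[0][j] = (-1)·(1) + (-1)·(-1) + (1)·(-1) + (-1)·(-1) = -1 + 1 + -1 + 1 = 0.
So rows 1 and 0 are orthogonal; the diagonal entry equals n = 4.

(3,3) entry = 4; (1,0) entry = 0.


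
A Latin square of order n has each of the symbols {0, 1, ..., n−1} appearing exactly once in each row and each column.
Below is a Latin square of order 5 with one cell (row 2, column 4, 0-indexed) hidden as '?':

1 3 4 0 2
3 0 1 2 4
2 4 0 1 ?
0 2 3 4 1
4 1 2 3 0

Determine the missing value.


Row 2 contains symbols [0, 1, 2, 4] — missing [3].
Column 4 contains symbols [0, 1, 2, 4] — missing [3].
The missing symbol must appear in both missing sets; intersection = [3].
Therefore the hidden value is 3.

Missing value = 3.


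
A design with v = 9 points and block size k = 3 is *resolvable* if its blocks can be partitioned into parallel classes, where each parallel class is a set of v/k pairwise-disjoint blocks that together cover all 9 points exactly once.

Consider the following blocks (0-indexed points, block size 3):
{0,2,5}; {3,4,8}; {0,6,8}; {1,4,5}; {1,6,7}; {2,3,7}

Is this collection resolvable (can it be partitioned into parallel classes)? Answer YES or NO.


v = 9, block size k = 3, number of blocks = 6.
For resolvability, blocks must partition into parallel classes of size v/k = 3.
Total blocks must therefore be a multiple of 3: 6 = 3·2 + 0 ⇒ divisible ✓.
Greedy packing gives 2 candidate class(es). Each should be a full parallel class (size 3, covers all 9 points).
  Class 1 (3 blocks): {0,2,5}; {3,4,8}; {1,6,7}. Points covered: [0, 1, 2, 3, 4, 5, 6, 7, 8].
  Class 2 (3 blocks): {0,6,8}; {1,4,5}; {2,3,7}. Points covered: [0, 1, 2, 3, 4, 5, 6, 7, 8].
All classes full (size 3)? YES. All classes cover every point? YES.
Resolvable? YES.

YES


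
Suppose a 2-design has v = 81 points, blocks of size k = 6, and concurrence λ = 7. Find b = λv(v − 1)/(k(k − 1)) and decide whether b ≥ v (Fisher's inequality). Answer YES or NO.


b = λv(v − 1)/(k(k − 1)) = 7·81·80/(6·5) = 45360/30 = 1512.
Compare with v = 81: b ≥ v, so Fisher's inequality holds.

YES


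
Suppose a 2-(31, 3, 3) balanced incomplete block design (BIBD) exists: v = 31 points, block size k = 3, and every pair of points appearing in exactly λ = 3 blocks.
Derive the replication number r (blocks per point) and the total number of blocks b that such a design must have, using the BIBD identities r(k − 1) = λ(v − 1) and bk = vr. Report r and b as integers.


Any 2-(v, k, λ) BIBD satisfies two necessary conditions:
  (i)  Each point sits in r blocks, and counting incidences through any fixed point gives r(k − 1) = λ(v − 1), so r = λ(v − 1)/(k − 1).
  (ii) Total incidences bk = vr, so b = vr/k.
Step 1: r = λ(v − 1)/(k − 1) = 3·(31 − 1)/(3 − 1) = 3·30/2 = 90/2 = 45.
Step 2: b = vr/k = 31·45/3 = 1395/3 = 465.
Check integrality: r = 45 ∈ Z ✓, b = 465 ∈ Z ✓.
(These identities are necessary conditions: they determine r and b for any design with these parameters, but do not by themselves prove that one exists.)

r = 45, b = 465.


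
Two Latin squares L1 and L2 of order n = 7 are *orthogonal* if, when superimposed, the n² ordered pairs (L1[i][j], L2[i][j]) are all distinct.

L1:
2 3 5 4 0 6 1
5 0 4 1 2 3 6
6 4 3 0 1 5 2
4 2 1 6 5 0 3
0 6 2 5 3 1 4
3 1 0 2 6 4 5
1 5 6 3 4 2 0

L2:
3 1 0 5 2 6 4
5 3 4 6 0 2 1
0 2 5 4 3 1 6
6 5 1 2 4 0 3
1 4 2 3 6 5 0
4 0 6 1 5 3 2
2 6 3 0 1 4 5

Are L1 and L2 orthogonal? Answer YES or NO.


Form the n² = 49 superimposed pairs (L1[i][j], L2[i][j]), row by row (rows and columns indexed from 0):
row 0: (2,3) (3,1) (5,0) (4,5) (0,2) (6,6) (1,4)
row 1: (5,5) (0,3) (4,4) (1,6) (2,0) (3,2) (6,1)
row 2: (6,0) (4,2) (3,5) (0,4) (1,3) (5,1) (2,6)
row 3: (4,6) (2,5) (1,1) (6,2) (5,4) (0,0) (3,3)
row 4: (0,1) (6,4) (2,2) (5,3) (3,6) (1,5) (4,0)
row 5: (3,4) (1,0) (0,6) (2,1) (6,5) (4,3) (5,2)
row 6: (1,2) (5,6) (6,3) (3,0) (4,1) (2,4) (0,5)
Orthogonality requires all 49 pairs distinct.
Check by first coordinate: for each symbol s of L1, list the L2 entries in the n cells where L1 = s; they must all differ.
  L1 = 0: L2 entries (in reading order) 2, 3, 4, 0, 1, 6, 5 — all 7 distinct ✓
  L1 = 1: L2 entries (in reading order) 4, 6, 3, 1, 5, 0, 2 — all 7 distinct ✓
  L1 = 2: L2 entries (in reading order) 3, 0, 6, 5, 2, 1, 4 — all 7 distinct ✓
  L1 = 3: L2 entries (in reading order) 1, 2, 5, 3, 6, 4, 0 — all 7 distinct ✓
  L1 = 4: L2 entries (in reading order) 5, 4, 2, 6, 0, 3, 1 — all 7 distinct ✓
  L1 = 5: L2 entries (in reading order) 0, 5, 1, 4, 3, 2, 6 — all 7 distinct ✓
  L1 = 6: L2 entries (in reading order) 6, 1, 0, 2, 4, 5, 3 — all 7 distinct ✓
Every symbol of L1 meets every symbol of L2 exactly once, so all 49 pairs are distinct (49 of 49).
Conclusion: YES.

YES


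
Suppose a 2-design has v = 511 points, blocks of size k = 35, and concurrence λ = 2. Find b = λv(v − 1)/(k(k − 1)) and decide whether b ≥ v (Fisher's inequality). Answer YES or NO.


b = λv(v − 1)/(k(k − 1)) = 2·511·510/(35·34) = 521220/1190 = 438.
Compare with v = 511: b < v, so Fisher's inequality fails.

NO


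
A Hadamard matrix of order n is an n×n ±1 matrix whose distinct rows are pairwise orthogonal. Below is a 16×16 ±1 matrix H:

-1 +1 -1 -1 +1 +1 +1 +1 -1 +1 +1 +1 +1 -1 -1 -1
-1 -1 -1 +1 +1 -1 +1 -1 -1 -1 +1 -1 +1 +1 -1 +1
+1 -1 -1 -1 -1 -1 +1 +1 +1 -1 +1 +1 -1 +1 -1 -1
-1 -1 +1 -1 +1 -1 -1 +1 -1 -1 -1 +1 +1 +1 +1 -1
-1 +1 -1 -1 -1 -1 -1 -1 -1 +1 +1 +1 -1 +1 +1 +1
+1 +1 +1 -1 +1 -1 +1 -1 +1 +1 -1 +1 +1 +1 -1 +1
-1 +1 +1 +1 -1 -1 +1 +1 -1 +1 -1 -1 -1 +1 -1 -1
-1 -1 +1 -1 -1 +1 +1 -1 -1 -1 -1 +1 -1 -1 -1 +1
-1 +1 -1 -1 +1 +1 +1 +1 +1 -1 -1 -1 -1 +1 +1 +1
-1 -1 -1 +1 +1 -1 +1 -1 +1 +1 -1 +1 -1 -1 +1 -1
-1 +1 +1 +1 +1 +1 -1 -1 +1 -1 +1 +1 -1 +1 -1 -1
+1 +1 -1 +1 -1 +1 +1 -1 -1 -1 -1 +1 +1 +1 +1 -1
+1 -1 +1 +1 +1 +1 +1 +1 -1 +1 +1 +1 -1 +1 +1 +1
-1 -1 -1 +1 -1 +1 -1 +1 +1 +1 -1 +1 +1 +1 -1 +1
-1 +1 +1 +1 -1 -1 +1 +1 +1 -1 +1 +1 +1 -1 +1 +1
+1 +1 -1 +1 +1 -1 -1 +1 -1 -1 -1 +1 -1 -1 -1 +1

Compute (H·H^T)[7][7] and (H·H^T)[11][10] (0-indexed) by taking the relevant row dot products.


Row 7 of H: [-1, -1, 1, -1, -1, 1, 1, -1, -1, -1, -1, 1, -1, -1, -1, 1].
Row 10 of H: [-1, 1, 1, 1, 1, 1, -1, -1, 1, -1, 1, 1, -1, 1, -1, -1].
Row 11 of H: [1, 1, -1, 1, -1, 1, 1, -1, -1, -1, -1, 1, 1, 1, 1, -1].
(H·H^T)[7][7] = Σ_j H[7][j]·H[7][j] = (-1)² + (-1)² + (1)² + (-1)² + (-1)² + (1)² + (1)² + (-1)² + (-1)² + (-1)² + (-1)² + (1)² + (-1)² + (-1)² + (-1)² + (1)² = 1 + 1 + 1 + 1 + 1 + 1 + 1 + 1 + 1 + 1 + 1 + 1 + 1 + 1 + 1 + 1 = 16.
(H·H^T)[11][10] = Σ_j H[11][j]·H[10][j] = (1)·(-1) + (1)·(1) + (-1)·(1) + (1)·(1) + (-1)·(1) + (1)·(1) + (1)·(-1) + (-1)·(-1) + (-1)·(1) + (-1)·(-1) + (-1)·(1) + (1)·(1) + (1)·(-1) + (1)·(1) + (1)·(-1) + (-1)·(-1) = -1 + 1 + -1 + 1 + -1 + 1 + -1 + 1 + -1 + 1 + -1 + 1 + -1 + 1 + -1 + 1 = 0.
So rows 11 and 10 are orthogonal; the diagonal entry equals n = 16.

(7,7) entry = 16; (11,10) entry = 0.


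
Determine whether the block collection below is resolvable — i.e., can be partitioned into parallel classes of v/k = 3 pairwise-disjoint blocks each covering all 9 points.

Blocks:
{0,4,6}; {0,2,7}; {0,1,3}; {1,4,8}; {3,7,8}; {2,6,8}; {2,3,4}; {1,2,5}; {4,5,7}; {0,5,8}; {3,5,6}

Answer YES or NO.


v = 9, block size k = 3, number of blocks = 11.
For resolvability, blocks must partition into parallel classes of size v/k = 3.
Total blocks must therefore be a multiple of 3: 11 = 3·3 + 2 ⇒ not divisible ✗.
Resolvable? NO.

NO


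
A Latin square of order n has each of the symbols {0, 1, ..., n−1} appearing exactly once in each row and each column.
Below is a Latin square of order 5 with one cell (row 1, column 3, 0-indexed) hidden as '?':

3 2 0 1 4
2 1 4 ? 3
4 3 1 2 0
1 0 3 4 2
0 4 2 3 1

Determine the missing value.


Row 1 contains symbols [1, 2, 3, 4] — missing [0].
Column 3 contains symbols [1, 2, 3, 4] — missing [0].
The missing symbol must appear in both missing sets; intersection = [0].
Therefore the hidden value is 0.

Missing value = 0.


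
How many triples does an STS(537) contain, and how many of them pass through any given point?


An STS(v) is a 2-(v, 3, 1) BIBD: block size k = 3, λ = 1.
Replication: r(k − 1) = λ(v − 1) ⇒ r·2 = 537 − 1 = 536 ⇒ r = 268.
Block count: bk = vr ⇒ b·3 = 537·268 = 143916 ⇒ b = 47972.
(Check via b = v(v − 1)/6 = 537·536/6 = 287832/6 = 47972.)

r = 268, b = 47972.


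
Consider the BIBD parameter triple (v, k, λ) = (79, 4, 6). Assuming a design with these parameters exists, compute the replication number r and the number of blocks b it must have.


Any 2-(v, k, λ) BIBD satisfies two necessary conditions:
  (i)  Each point sits in r blocks, and counting incidences through any fixed point gives r(k − 1) = λ(v − 1), so r = λ(v − 1)/(k − 1).
  (ii) Total incidences bk = vr, so b = vr/k.
Step 1: r = λ(v − 1)/(k − 1) = 6·(79 − 1)/(4 − 1) = 6·78/3 = 468/3 = 156.
Step 2: b = vr/k = 79·156/4 = 12324/4 = 3081.
Check integrality: r = 156 ∈ Z ✓, b = 3081 ∈ Z ✓.
(These identities are necessary conditions: they determine r and b for any design with these parameters, but do not by themselves prove that one exists.)

r = 156, b = 3081.


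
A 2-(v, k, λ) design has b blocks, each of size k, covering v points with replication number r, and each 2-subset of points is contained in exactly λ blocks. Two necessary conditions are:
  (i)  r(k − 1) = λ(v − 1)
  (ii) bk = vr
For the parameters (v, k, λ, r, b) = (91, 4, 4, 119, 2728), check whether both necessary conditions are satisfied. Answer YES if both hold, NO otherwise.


Condition (i): r(k − 1) = 119·3 = 357; λ(v − 1) = 4·90 = 360. Match? NO.
Condition (ii): bk = 2728·4 = 10912; vr = 91·119 = 10829. Match? NO.
Both conditions hold? NO.

NO


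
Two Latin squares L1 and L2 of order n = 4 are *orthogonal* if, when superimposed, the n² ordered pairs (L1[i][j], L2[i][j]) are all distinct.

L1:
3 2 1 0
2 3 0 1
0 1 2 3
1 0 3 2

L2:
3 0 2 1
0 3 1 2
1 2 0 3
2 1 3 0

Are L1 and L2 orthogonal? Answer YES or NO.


Form the n² = 16 superimposed pairs (L1[i][j], L2[i][j]), row by row (rows and columns indexed from 0):
row 0: (3,3) (2,0) (1,2) (0,1)
row 1: (2,0) (3,3) (0,1) (1,2)
row 2: (0,1) (1,2) (2,0) (3,3)
row 3: (1,2) (0,1) (3,3) (2,0)
Orthogonality requires all 16 pairs distinct.
But the pair (2,0) repeats: cell (0,1) has L1 = 2, L2 = 0, and cell (1,0) has L1 = 2, L2 = 0.
A repeated pair means some other pair never occurs (only 4 distinct pairs out of 16), so the squares are not orthogonal.
Conclusion: NO.

NO


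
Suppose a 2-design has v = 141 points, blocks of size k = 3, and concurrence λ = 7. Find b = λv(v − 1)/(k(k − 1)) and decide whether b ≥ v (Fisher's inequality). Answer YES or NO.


b = λv(v − 1)/(k(k − 1)) = 7·141·140/(3·2) = 138180/6 = 23030.
Compare with v = 141: b ≥ v, so Fisher's inequality holds.

YES


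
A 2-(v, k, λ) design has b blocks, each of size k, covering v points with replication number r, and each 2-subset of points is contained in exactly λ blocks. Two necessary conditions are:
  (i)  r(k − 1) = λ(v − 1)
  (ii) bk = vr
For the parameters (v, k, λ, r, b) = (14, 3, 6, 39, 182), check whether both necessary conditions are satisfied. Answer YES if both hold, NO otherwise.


Condition (i): r(k − 1) = 39·2 = 78; λ(v − 1) = 6·13 = 78. Match? YES.
Condition (ii): bk = 182·3 = 546; vr = 14·39 = 546. Match? YES.
Both conditions hold? YES.

YES
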